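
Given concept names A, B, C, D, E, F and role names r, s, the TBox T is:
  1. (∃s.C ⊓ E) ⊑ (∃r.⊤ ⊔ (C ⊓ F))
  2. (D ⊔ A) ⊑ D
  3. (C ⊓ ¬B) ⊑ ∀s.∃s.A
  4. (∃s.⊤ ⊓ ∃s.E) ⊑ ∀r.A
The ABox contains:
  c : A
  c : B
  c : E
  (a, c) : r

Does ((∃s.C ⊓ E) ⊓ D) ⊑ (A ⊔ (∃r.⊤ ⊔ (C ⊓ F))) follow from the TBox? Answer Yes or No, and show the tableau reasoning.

1. ((∃s.C ⊓ E) ⊓ D) ⊑ (A ⊔ (∃r.⊤ ⊔ (C ⊓ F)))  ⇔  (((∃s.C ⊓ E) ⊓ D) ⊓ (¬A ⊓ (∀r.⊥ ⊓ (¬C ⊔ ¬F)))) unsat w.r.t. T
   all branches close; clash {F, ¬F} at x₀
2. Hence ((∃s.C ⊓ E) ⊓ D) ⊑ (A ⊔ (∃r.⊤ ⊔ (C ⊓ F))): entailed.

Yes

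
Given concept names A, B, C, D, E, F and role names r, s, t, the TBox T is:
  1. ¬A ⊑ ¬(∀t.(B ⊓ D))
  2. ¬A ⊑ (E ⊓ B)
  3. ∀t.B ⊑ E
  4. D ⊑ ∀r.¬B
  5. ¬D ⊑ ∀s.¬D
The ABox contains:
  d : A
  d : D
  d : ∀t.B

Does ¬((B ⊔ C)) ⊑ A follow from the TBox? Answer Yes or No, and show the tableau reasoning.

1. ¬((B ⊔ C)) ⊑ A  ⇔  ((¬B ⊓ ¬C) ⊓ ¬A) unsat w.r.t. T
   all branches close; clash {B, ¬B} at x₀
2. Hence ¬((B ⊔ C)) ⊑ A: entailed.

Yes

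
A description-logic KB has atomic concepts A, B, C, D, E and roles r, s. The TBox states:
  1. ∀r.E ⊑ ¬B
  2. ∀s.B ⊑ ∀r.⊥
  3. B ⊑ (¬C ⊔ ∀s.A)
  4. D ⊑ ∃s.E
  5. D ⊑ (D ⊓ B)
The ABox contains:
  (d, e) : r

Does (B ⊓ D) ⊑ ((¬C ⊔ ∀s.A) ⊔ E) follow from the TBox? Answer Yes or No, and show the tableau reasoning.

1. (B ⊓ D) ⊑ ((¬C ⊔ ∀s.A) ⊔ E)  ⇔  ((B ⊓ D) ⊓ ((C ⊓ ∃s.¬A) ⊓ ¬E)) unsat w.r.t. T
   all branches close; clash {B, ¬B} at x₀
2. Hence (B ⊓ D) ⊑ ((¬C ⊔ ∀s.A) ⊔ E): entailed.

Yes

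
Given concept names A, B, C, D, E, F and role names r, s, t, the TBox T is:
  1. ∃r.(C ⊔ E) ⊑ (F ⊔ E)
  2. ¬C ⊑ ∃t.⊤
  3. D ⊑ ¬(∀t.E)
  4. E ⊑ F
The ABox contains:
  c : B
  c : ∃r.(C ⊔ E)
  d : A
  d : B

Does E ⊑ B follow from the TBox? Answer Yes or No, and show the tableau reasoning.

1. E ⊑ B  ⇔  (E ⊓ ¬B) unsat w.r.t. T
   apply at x₀: E⊑F
   open: L(x₀) ⊇ {C, E, F, ¬B, ¬D, …}
2. Hence E ⊑ B: not entailed.

No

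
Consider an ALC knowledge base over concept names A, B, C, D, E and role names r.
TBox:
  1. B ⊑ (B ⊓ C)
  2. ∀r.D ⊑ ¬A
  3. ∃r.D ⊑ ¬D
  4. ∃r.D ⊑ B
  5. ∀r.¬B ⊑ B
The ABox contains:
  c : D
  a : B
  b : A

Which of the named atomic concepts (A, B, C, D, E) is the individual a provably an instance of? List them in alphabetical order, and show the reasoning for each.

{B, C}

1. a : A?  L(a) = {B} ∪ {¬A}
   apply at a: B⊑(B ⊓ C)
   open: L(a) ⊇ {B, C, ¬A, ∀r.¬D} — a ∉ A possible
2. a : B?  L(a) = {B} ∪ {¬B}
   clash {B, ¬B} at a — a ∈ B
3. a : C?  L(a) = {B} ∪ {¬C}
   clash {C, ¬C} at a — a ∈ C
4. a : D?  L(a) = {B} ∪ {¬D}
   apply at a: B⊑(B ⊓ C)
   open: L(a) ⊇ {B, C, ¬D, ∃r.¬D} (+ ∃-successors) — a ∉ D possible
5. a : E?  L(a) = {B} ∪ {¬E}
   apply at a: B⊑(B ⊓ C)
   open: L(a) ⊇ {B, C, ¬E, ∀r.¬D, ∃r.¬D} (+ ∃-successors) — a ∉ E possible
6. Entailed for a: {B, C}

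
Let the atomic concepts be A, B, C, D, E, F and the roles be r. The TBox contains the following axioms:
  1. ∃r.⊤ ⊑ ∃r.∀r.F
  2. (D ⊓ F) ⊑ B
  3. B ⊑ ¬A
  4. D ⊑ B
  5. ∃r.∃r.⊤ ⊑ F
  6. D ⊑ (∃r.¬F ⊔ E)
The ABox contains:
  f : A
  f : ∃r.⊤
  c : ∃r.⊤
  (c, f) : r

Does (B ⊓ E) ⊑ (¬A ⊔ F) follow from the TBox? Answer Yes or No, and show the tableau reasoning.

1. (B ⊓ E) ⊑ (¬A ⊔ F)  ⇔  ((B ⊓ E) ⊓ (A ⊓ ¬F)) unsat w.r.t. T
   all branches close; clash {A, ¬A} at x₀
2. Hence (B ⊓ E) ⊑ (¬A ⊔ F): entailed.

Yes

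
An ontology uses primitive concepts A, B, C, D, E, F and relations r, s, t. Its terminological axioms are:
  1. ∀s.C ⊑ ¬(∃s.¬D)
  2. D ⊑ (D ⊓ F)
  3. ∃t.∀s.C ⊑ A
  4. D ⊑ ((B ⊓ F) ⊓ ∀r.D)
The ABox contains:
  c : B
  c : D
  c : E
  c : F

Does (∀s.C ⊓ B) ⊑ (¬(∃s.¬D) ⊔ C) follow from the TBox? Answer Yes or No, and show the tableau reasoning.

1. (∀s.C ⊓ B) ⊑ (¬(∃s.¬D) ⊔ C)  ⇔  ((∀s.C ⊓ B) ⊓ (∃s.¬D ⊓ ¬C)) unsat w.r.t. T
   all branches close; clash {D, ¬D} at an ∃-successor
2. Hence (∀s.C ⊓ B) ⊑ (¬(∃s.¬D) ⊔ C): entailed.

Yes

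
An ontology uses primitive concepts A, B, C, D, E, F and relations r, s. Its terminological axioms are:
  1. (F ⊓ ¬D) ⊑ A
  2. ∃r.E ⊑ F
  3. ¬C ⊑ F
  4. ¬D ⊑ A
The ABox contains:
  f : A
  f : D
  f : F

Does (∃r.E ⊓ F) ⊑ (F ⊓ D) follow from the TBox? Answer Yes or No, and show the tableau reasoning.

No

1. (∃r.E ⊓ F) ⊑ (F ⊓ D)  ⇔  ((∃r.E ⊓ F) ⊓ (¬F ⊔ ¬D)) unsat w.r.t. T
   open: L(x₀) ⊇ {A, F, ¬D, ∃r.E} (+ ∃-successors)
2. Hence (∃r.E ⊓ F) ⊑ (F ⊓ D): not entailed.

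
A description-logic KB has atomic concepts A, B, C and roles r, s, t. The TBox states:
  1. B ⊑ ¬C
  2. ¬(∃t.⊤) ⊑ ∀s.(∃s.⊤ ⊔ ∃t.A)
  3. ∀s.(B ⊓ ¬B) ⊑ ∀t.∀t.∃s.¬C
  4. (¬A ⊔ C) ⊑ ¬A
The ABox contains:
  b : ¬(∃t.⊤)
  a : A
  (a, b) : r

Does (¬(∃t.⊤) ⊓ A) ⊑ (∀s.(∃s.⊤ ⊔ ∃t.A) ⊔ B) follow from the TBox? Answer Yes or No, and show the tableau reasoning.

1. (¬(∃t.⊤) ⊓ A) ⊑ (∀s.(∃s.⊤ ⊔ ∃t.A) ⊔ B)  ⇔  ((∀t.⊥ ⊓ A) ⊓ (∃s.(∀s.⊥ ⊓ ∀t.¬A) ⊓ ¬B)) unsat w.r.t. T
   all branches close; clash {A, ¬A} at x₀
2. Hence (¬(∃t.⊤) ⊓ A) ⊑ (∀s.(∃s.⊤ ⊔ ∃t.A) ⊔ B): entailed.

Yes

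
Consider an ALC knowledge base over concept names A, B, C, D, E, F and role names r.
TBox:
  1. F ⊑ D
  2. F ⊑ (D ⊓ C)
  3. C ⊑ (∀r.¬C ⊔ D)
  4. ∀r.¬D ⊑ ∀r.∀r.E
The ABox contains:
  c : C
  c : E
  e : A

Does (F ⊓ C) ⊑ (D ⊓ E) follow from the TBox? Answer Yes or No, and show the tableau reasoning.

No

1. (F ⊓ C) ⊑ (D ⊓ E)  ⇔  ((F ⊓ C) ⊓ (¬D ⊔ ¬E)) unsat w.r.t. T
   apply at x₀: F⊑D; F⊑(D ⊓ C); C⊑(∀r.¬C ⊔ D)
   open: L(x₀) ⊇ {C, D, F, ¬E, ∃r.D} (+ ∃-successors)
2. Hence (F ⊓ C) ⊑ (D ⊓ E): not entailed.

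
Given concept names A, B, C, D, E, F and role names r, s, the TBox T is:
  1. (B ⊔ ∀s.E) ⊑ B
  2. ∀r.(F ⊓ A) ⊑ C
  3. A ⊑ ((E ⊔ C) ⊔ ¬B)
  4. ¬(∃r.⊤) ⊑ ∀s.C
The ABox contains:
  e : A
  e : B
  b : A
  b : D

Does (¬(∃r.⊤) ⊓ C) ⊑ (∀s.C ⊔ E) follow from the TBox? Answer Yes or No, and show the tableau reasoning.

1. (¬(∃r.⊤) ⊓ C) ⊑ (∀s.C ⊔ E)  ⇔  ((∀r.⊥ ⊓ C) ⊓ (∃s.¬C ⊓ ¬E)) unsat w.r.t. T
   all branches close; clash {B, ¬B} at x₀
2. Hence (¬(∃r.⊤) ⊓ C) ⊑ (∀s.C ⊔ E): entailed.

Yes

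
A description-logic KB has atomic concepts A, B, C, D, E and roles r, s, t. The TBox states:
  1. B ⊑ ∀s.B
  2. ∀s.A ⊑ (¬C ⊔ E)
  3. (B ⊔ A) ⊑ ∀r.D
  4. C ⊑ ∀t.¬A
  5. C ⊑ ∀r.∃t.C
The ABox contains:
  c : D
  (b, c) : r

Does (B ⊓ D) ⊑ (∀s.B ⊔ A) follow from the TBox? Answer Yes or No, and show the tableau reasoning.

1. (B ⊓ D) ⊑ (∀s.B ⊔ A)  ⇔  ((B ⊓ D) ⊓ (∃s.¬B ⊓ ¬A)) unsat w.r.t. T
   all branches close; clash {B, ¬B} at an ∃-successor
2. Hence (B ⊓ D) ⊑ (∀s.B ⊔ A): entailed.

Yes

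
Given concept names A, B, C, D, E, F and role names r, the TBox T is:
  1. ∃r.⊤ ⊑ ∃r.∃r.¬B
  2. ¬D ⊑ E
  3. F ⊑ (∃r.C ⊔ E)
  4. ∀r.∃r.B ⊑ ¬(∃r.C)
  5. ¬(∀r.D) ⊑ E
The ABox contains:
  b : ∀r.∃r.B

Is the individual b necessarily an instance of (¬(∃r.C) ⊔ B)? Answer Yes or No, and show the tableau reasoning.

1. b : (¬(∃r.C) ⊔ B)?  L(b) = {∀r.∃r.B} ∪ {(∃r.C ⊓ ¬B)}
   clash {C, ¬C} at an ∃-successor — b ∈ (¬(∃r.C) ⊔ B)
2. Hence b : (¬(∃r.C) ⊔ B): entailed.

Yes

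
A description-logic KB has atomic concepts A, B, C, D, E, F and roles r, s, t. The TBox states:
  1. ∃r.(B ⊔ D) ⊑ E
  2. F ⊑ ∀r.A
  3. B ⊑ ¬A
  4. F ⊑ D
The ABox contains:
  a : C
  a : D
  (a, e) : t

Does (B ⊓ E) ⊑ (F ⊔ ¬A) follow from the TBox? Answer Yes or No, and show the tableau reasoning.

Yes

1. (B ⊓ E) ⊑ (F ⊔ ¬A)  ⇔  ((B ⊓ E) ⊓ (¬F ⊓ A)) unsat w.r.t. T
   all branches close; clash {A, ¬A} at x₀
2. Hence (B ⊓ E) ⊑ (F ⊔ ¬A): entailed.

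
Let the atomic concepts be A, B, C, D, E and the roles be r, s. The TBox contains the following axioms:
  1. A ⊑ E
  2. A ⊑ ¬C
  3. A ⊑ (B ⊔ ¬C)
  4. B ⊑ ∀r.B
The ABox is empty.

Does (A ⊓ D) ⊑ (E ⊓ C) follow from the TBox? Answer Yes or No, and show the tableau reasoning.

No

1. (A ⊓ D) ⊑ (E ⊓ C)  ⇔  ((A ⊓ D) ⊓ (¬E ⊔ ¬C)) unsat w.r.t. T
   apply at x₀: A⊑E; A⊑¬C; A⊑(B ⊔ ¬C)
   open: L(x₀) ⊇ {A, D, E, ¬B, ¬C}
2. Hence (A ⊓ D) ⊑ (E ⊓ C): not entailed.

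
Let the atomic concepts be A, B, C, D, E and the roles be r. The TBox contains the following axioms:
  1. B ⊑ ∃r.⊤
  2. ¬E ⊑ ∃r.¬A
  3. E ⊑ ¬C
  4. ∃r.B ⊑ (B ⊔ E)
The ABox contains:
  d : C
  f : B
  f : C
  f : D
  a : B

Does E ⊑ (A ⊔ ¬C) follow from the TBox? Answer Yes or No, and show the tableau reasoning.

1. E ⊑ (A ⊔ ¬C)  ⇔  (E ⊓ (¬A ⊓ C)) unsat w.r.t. T
   all branches close; clash {C, ¬C} at x₀
2. Hence E ⊑ (A ⊔ ¬C): entailed.

Yes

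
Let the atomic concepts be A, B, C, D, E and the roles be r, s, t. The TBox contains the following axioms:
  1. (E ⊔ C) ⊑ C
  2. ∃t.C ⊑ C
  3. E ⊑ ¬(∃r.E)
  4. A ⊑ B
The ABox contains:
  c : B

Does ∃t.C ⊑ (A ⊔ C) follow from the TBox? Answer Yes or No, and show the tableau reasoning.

Yes

1. ∃t.C ⊑ (A ⊔ C)  ⇔  (∃t.C ⊓ (¬A ⊓ ¬C)) unsat w.r.t. T
   all branches close; clash {C, ¬C} at x₀
2. Hence ∃t.C ⊑ (A ⊔ C): entailed.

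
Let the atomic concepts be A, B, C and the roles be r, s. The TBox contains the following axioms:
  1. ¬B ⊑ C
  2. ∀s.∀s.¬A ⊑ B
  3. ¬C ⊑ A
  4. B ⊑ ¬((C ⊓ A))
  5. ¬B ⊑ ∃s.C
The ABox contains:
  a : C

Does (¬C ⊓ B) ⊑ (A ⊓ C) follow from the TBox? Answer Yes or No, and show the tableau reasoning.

No

1. (¬C ⊓ B) ⊑ (A ⊓ C)  ⇔  ((¬C ⊓ B) ⊓ (¬A ⊔ ¬C)) unsat w.r.t. T
   apply at x₀: ¬C⊑A; B⊑¬((C ⊓ A))
   open: L(x₀) ⊇ {A, B, ¬C}
2. Hence (¬C ⊓ B) ⊑ (A ⊓ C): not entailed.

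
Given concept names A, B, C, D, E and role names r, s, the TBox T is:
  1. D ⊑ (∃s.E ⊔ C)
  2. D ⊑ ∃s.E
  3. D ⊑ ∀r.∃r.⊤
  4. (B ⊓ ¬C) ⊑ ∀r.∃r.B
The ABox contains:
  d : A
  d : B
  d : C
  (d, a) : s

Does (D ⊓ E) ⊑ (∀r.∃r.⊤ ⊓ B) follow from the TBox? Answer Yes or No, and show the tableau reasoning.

No

1. (D ⊓ E) ⊑ (∀r.∃r.⊤ ⊓ B)  ⇔  ((D ⊓ E) ⊓ (∃r.∀r.⊥ ⊔ ¬B)) unsat w.r.t. T
   apply at x₀: D⊑(∃s.E ⊔ C); D⊑∃s.E; D⊑∀r.∃r.⊤
   open: L(x₀) ⊇ {D, E, ¬B, ∀r.∃r.⊤, ∃s.E} (+ ∃-successors)
2. Hence (D ⊓ E) ⊑ (∀r.∃r.⊤ ⊓ B): not entailed.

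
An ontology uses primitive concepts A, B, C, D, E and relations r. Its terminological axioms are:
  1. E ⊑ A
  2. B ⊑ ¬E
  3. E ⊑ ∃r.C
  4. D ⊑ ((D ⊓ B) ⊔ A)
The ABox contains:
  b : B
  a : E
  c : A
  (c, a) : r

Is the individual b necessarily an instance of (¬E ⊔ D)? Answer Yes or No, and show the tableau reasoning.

1. b : (¬E ⊔ D)?  L(b) = {B} ∪ {(E ⊓ ¬D)}
   clash {E, ¬E} at b — b ∈ (¬E ⊔ D)
2. Hence b : (¬E ⊔ D): entailed.

Yes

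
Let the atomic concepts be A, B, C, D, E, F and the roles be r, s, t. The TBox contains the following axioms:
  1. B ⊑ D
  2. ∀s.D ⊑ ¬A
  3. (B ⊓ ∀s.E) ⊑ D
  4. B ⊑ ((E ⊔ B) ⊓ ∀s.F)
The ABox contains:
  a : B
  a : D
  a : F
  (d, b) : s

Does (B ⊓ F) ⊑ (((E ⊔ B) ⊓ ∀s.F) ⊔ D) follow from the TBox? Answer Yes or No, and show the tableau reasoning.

1. (B ⊓ F) ⊑ (((E ⊔ B) ⊓ ∀s.F) ⊔ D)  ⇔  ((B ⊓ F) ⊓ (((¬E ⊓ ¬B) ⊔ ∃s.¬F) ⊓ ¬D)) unsat w.r.t. T
   all branches close; clash {D, ¬D} at x₀
2. Hence (B ⊓ F) ⊑ (((E ⊔ B) ⊓ ∀s.F) ⊔ D): entailed.

Yes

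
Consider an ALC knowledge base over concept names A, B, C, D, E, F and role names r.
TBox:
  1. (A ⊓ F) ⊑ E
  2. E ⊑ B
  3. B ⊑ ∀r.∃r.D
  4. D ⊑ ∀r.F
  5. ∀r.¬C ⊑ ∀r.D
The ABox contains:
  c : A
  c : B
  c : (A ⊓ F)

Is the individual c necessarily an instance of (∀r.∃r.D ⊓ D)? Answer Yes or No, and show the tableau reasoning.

1. c : (∀r.∃r.D ⊓ D)?  L(c) = {A, B, (A ⊓ F)} ∪ {(∃r.∀r.¬D ⊔ ¬D)}
   apply at c: (A ⊓ F)⊑E; B⊑∀r.∃r.D
   open: L(c) ⊇ {A, B, E, F, ¬D, …} (+ ∃-successors) — c ∉ (∀r.∃r.D ⊓ D) possible
2. Hence c : (∀r.∃r.D ⊓ D): not entailed.

No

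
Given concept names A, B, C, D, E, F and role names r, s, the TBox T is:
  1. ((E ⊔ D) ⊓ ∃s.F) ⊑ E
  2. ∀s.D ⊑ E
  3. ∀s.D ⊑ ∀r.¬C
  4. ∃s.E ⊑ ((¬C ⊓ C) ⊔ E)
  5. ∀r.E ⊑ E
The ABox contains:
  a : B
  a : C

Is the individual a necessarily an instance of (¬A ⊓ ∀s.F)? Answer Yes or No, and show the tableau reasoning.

No

1. a : (¬A ⊓ ∀s.F)?  L(a) = {B, C} ∪ {(A ⊔ ∃s.¬F)}
   open: L(a) ⊇ {A, B, C, ¬D, ¬E, …} (+ ∃-successors) — a ∉ (¬A ⊓ ∀s.F) possible
2. Hence a : (¬A ⊓ ∀s.F): not entailed.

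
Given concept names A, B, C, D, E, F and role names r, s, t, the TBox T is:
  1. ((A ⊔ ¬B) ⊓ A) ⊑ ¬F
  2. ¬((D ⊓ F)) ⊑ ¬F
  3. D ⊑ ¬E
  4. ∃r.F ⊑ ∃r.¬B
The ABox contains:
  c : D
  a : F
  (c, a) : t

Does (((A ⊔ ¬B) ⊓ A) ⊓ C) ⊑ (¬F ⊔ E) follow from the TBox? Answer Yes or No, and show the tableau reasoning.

1. (((A ⊔ ¬B) ⊓ A) ⊓ C) ⊑ (¬F ⊔ E)  ⇔  ((((A ⊔ ¬B) ⊓ A) ⊓ C) ⊓ (F ⊓ ¬E)) unsat w.r.t. T
   all branches close; clash {F, ¬F} at x₀
2. Hence (((A ⊔ ¬B) ⊓ A) ⊓ C) ⊑ (¬F ⊔ E): entailed.

Yes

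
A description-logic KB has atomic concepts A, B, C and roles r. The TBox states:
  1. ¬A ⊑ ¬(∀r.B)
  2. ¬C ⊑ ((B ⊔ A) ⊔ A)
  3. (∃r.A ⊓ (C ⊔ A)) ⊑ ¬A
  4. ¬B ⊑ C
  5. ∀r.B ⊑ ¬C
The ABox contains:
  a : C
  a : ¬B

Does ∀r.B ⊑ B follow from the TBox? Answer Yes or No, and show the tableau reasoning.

Yes

1. ∀r.B ⊑ B  ⇔  (∀r.B ⊓ ¬B) unsat w.r.t. T
   all branches close; clash {B, ¬B} at an ∃-successor
2. Hence ∀r.B ⊑ B: entailed.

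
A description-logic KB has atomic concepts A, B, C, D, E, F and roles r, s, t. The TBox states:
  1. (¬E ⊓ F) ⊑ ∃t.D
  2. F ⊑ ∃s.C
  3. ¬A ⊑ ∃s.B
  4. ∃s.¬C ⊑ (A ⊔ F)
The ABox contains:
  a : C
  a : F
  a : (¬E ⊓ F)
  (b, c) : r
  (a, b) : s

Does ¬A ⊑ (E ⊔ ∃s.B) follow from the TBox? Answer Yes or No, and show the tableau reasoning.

Yes

1. ¬A ⊑ (E ⊔ ∃s.B)  ⇔  (¬A ⊓ (¬E ⊓ ∀s.¬B)) unsat w.r.t. T
   all branches close; clash {B, ¬B} at an ∃-successor
2. Hence ¬A ⊑ (E ⊔ ∃s.B): entailed.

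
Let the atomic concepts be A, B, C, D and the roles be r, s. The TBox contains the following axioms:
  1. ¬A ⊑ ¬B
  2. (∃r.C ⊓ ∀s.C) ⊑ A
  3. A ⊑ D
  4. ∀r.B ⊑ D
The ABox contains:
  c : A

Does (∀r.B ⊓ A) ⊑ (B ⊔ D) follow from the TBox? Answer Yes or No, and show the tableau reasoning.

1. (∀r.B ⊓ A) ⊑ (B ⊔ D)  ⇔  ((∀r.B ⊓ A) ⊓ (¬B ⊓ ¬D)) unsat w.r.t. T
   all branches close; clash {D, ¬D} at x₀
2. Hence (∀r.B ⊓ A) ⊑ (B ⊔ D): entailed.

Yes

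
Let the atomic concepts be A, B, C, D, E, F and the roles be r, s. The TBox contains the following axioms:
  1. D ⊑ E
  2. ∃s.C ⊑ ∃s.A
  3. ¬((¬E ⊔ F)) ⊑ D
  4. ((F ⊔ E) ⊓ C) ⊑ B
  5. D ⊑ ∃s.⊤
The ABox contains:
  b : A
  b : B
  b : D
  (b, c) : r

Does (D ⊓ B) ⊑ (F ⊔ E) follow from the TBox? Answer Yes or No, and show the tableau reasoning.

Yes

1. (D ⊓ B) ⊑ (F ⊔ E)  ⇔  ((D ⊓ B) ⊓ (¬F ⊓ ¬E)) unsat w.r.t. T
   all branches close; clash {E, ¬E} at x₀
2. Hence (D ⊓ B) ⊑ (F ⊔ E): entailed.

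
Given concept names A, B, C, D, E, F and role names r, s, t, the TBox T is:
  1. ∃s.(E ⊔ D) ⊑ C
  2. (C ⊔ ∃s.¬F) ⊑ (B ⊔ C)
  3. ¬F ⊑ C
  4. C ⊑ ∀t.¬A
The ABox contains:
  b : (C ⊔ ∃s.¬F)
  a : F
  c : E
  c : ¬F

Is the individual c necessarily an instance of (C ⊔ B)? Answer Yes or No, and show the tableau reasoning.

Yes

1. c : (C ⊔ B)?  L(c) = {E, ¬F} ∪ {(¬C ⊓ ¬B)}
   clash {C, ¬C} at c — c ∈ (C ⊔ B)
2. Hence c : (C ⊔ B): entailed.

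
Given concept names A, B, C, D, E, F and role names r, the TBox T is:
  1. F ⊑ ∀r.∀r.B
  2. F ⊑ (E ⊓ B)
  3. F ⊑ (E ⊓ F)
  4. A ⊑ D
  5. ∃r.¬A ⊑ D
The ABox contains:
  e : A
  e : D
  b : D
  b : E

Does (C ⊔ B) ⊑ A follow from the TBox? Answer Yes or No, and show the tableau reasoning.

1. (C ⊔ B) ⊑ A  ⇔  ((C ⊔ B) ⊓ ¬A) unsat w.r.t. T
   open: L(x₀) ⊇ {C, ¬A, ¬F, ∀r.A}
2. Hence (C ⊔ B) ⊑ A: not entailed.

No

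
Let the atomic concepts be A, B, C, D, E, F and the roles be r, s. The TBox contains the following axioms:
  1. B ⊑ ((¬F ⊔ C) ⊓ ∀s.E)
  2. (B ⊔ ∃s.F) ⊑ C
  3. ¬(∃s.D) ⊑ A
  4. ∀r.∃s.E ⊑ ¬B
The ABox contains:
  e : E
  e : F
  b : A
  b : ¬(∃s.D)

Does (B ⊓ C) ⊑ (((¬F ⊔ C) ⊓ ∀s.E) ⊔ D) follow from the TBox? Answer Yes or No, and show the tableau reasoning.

Yes

1. (B ⊓ C) ⊑ (((¬F ⊔ C) ⊓ ∀s.E) ⊔ D)  ⇔  ((B ⊓ C) ⊓ (((F ⊓ ¬C) ⊔ ∃s.¬E) ⊓ ¬D)) unsat w.r.t. T
   all branches close; clash {B, ¬B} at x₀
2. Hence (B ⊓ C) ⊑ (((¬F ⊔ C) ⊓ ∀s.E) ⊔ D): entailed.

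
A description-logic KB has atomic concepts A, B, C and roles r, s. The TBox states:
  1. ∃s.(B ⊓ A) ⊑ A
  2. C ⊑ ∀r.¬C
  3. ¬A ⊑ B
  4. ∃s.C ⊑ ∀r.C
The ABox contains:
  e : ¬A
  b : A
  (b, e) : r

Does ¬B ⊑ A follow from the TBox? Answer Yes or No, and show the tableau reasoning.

1. ¬B ⊑ A  ⇔  (¬B ⊓ ¬A) unsat w.r.t. T
   all branches close; clash {B, ¬B} at x₀
2. Hence ¬B ⊑ A: entailed.

Yes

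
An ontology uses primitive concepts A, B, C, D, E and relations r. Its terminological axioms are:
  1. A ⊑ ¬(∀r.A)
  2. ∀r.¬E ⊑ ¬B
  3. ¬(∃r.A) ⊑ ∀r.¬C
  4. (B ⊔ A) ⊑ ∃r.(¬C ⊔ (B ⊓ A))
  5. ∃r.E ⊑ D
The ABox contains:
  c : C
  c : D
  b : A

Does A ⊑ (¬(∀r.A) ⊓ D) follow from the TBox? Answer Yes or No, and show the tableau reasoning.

1. A ⊑ (¬(∀r.A) ⊓ D)  ⇔  (A ⊓ (∀r.A ⊔ ¬D)) unsat w.r.t. T
   apply at x₀: A⊑¬(∀r.A)
   open: L(x₀) ⊇ {A, ¬B, ¬D, ∀r.¬E, ∃r.(¬C ⊔ (B ⊓ A)), …} (+ ∃-successors)
2. Hence A ⊑ (¬(∀r.A) ⊓ D): not entailed.

No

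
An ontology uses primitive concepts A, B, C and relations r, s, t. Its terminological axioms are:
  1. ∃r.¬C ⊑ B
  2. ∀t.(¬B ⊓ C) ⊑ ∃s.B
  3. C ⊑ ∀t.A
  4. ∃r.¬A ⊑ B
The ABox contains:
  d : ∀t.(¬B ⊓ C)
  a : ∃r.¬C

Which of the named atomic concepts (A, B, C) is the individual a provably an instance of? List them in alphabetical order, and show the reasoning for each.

1. a : A?  L(a) = {∃r.¬C} ∪ {¬A}
   apply at a: ∃r.¬C⊑B
   open: L(a) ⊇ {B, ¬A, ¬C, ∀r.A, ∃r.¬C, …} (+ ∃-successors) — a ∉ A possible
2. a : B?  L(a) = {∃r.¬C} ∪ {¬B}
   clash {B, ¬B} at a — a ∈ B
3. a : C?  L(a) = {∃r.¬C} ∪ {¬C}
   apply at a: ∃r.¬C⊑B
   open: L(a) ⊇ {B, ¬C, ∀r.A, ∃r.¬C, ∃t.(B ⊔ ¬C)} (+ ∃-successors) — a ∉ C possible
4. Entailed for a: {B}

{B}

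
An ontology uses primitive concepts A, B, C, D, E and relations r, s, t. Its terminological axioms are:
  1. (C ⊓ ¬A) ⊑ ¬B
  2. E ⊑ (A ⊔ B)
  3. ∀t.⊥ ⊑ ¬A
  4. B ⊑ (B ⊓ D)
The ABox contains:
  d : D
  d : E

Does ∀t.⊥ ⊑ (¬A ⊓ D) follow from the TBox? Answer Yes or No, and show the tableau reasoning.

1. ∀t.⊥ ⊑ (¬A ⊓ D)  ⇔  (∀t.⊥ ⊓ (A ⊔ ¬D)) unsat w.r.t. T
   apply at x₀: ∀t.⊥⊑¬A
   open: L(x₀) ⊇ {¬A, ¬B, ¬D, ¬E, ∀t.⊥}
2. Hence ∀t.⊥ ⊑ (¬A ⊓ D): not entailed.

No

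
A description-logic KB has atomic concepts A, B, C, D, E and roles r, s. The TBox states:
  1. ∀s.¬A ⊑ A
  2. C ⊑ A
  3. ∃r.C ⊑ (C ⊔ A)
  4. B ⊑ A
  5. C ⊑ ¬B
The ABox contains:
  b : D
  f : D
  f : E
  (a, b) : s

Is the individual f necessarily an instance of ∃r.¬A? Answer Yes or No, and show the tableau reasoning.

No

1. f : ∃r.¬A?  L(f) = {D, E} ∪ {∀r.A}
   open: L(f) ⊇ {D, E, ¬B, ¬C, ∀r.A, …} (+ ∃-successors) — f ∉ ∃r.¬A possible
2. Hence f : ∃r.¬A: not entailed.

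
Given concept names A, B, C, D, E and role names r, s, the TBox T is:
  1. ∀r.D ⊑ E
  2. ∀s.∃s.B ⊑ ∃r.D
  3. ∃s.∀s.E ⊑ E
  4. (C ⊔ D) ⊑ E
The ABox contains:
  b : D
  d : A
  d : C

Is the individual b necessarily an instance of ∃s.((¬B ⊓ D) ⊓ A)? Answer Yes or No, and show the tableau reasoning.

No

1. b : ∃s.((¬B ⊓ D) ⊓ A)?  L(b) = {D} ∪ {∀s.((B ⊔ ¬D) ⊔ ¬A)}
   open: L(b) ⊇ {D, E, ∀s.((B ⊔ ¬D) ⊔ ¬A), ∃s.∀s.¬B} (+ ∃-successors) — b ∉ ∃s.((¬B ⊓ D) ⊓ A) possible
2. Hence b : ∃s.((¬B ⊓ D) ⊓ A): not entailed.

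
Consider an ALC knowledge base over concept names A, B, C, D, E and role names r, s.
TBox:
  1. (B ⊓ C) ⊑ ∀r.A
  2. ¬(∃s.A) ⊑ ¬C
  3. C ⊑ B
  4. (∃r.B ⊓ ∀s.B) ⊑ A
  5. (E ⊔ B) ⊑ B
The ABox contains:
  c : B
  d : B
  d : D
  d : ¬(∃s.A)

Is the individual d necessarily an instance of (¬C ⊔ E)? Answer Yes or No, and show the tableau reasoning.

1. d : (¬C ⊔ E)?  L(d) = {B, D, ¬(∃s.A)} ∪ {(C ⊓ ¬E)}
   clash {C, ¬C} at d — d ∈ (¬C ⊔ E)
2. Hence d : (¬C ⊔ E): entailed.

Yes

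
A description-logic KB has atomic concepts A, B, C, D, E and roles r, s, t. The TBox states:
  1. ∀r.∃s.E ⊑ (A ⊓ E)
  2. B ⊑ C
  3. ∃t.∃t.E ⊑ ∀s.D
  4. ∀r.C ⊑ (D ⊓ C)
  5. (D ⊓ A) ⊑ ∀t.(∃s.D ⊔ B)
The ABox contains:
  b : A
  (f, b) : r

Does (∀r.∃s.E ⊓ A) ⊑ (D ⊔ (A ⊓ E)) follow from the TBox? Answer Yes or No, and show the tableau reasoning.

Yes

1. (∀r.∃s.E ⊓ A) ⊑ (D ⊔ (A ⊓ E))  ⇔  ((∀r.∃s.E ⊓ A) ⊓ (¬D ⊓ (¬A ⊔ ¬E))) unsat w.r.t. T
   all branches close; clash {D, ¬D} at x₀
2. Hence (∀r.∃s.E ⊓ A) ⊑ (D ⊔ (A ⊓ E)): entailed.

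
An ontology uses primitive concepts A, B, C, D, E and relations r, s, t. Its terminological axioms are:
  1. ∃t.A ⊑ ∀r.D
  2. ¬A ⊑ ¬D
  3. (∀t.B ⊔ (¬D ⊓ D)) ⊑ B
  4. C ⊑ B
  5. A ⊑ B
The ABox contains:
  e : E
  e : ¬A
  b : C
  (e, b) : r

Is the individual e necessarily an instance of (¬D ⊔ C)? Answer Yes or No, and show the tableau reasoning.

1. e : (¬D ⊔ C)?  L(e) = {E, ¬A} ∪ {(D ⊓ ¬C)}
   clash {D, ¬D} at e — e ∈ (¬D ⊔ C)
2. Hence e : (¬D ⊔ C): entailed.

Yes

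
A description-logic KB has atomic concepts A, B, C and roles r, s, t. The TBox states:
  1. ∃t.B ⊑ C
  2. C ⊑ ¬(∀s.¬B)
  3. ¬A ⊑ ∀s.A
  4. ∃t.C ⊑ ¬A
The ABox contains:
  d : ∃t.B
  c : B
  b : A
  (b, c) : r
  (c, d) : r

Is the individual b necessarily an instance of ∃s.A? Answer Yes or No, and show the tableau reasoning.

No

1. b : ∃s.A?  L(b) = {A} ∪ {∀s.¬A}
   open: L(b) ⊇ {A, ¬C, ∀s.¬A, ∀t.¬B, ∀t.¬C} — b ∉ ∃s.A possible
2. Hence b : ∃s.A: not entailed.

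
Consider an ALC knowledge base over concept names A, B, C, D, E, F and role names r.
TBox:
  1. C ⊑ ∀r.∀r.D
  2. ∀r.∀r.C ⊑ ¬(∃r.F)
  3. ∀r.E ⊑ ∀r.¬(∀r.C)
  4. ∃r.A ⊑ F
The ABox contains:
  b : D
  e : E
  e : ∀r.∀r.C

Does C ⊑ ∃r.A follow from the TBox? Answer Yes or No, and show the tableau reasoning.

1. C ⊑ ∃r.A  ⇔  (C ⊓ ∀r.¬A) unsat w.r.t. T
   apply at x₀: C⊑∀r.∀r.D
   open: L(x₀) ⊇ {C, ∀r.¬A, ∀r.∀r.D, ∃r.¬E, ∃r.∃r.¬C} (+ ∃-successors)
2. Hence C ⊑ ∃r.A: not entailed.

No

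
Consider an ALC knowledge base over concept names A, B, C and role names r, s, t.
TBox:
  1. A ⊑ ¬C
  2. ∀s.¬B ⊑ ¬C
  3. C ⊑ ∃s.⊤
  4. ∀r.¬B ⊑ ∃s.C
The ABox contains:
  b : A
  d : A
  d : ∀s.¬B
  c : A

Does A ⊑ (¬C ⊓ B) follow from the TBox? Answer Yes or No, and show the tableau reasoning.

1. A ⊑ (¬C ⊓ B)  ⇔  (A ⊓ (C ⊔ ¬B)) unsat w.r.t. T
   apply at x₀: A⊑¬C
   open: L(x₀) ⊇ {A, ¬B, ¬C, ∃r.B} (+ ∃-successors)
2. Hence A ⊑ (¬C ⊓ B): not entailed.

No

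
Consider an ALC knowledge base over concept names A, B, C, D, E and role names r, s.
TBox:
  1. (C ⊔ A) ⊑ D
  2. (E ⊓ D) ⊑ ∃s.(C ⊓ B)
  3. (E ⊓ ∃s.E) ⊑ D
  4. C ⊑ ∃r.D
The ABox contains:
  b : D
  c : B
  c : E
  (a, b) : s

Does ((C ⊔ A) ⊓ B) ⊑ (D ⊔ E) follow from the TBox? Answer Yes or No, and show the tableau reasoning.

Yes

1. ((C ⊔ A) ⊓ B) ⊑ (D ⊔ E)  ⇔  (((C ⊔ A) ⊓ B) ⊓ (¬D ⊓ ¬E)) unsat w.r.t. T
   all branches close; clash {D, ¬D} at x₀
2. Hence ((C ⊔ A) ⊓ B) ⊑ (D ⊔ E): entailed.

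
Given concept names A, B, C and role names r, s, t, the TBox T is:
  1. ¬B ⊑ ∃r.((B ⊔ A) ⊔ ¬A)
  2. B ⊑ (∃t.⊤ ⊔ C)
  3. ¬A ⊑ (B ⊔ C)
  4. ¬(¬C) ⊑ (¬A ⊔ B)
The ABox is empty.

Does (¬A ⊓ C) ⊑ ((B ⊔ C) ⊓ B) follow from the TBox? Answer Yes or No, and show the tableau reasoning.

No

1. (¬A ⊓ C) ⊑ ((B ⊔ C) ⊓ B)  ⇔  ((¬A ⊓ C) ⊓ ((¬B ⊓ ¬C) ⊔ ¬B)) unsat w.r.t. T
   apply at x₀: ¬A⊑(B ⊔ C); ¬(¬C)⊑(¬A ⊔ B)
   open: L(x₀) ⊇ {C, ¬A, ¬B, ∃r.((B ⊔ A) ⊔ ¬A)} (+ ∃-successors)
2. Hence (¬A ⊓ C) ⊑ ((B ⊔ C) ⊓ B): not entailed.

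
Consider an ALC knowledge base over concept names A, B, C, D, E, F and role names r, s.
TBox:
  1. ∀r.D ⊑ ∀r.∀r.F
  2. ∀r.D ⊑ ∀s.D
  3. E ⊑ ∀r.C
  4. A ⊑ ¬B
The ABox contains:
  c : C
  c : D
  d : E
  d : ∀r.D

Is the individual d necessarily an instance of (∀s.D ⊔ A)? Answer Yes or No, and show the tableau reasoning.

Yes

1. d : (∀s.D ⊔ A)?  L(d) = {E, ∀r.D} ∪ {(∃s.¬D ⊓ ¬A)}
   clash {D, ¬D} at an ∃-successor — d ∈ (∀s.D ⊔ A)
2. Hence d : (∀s.D ⊔ A): entailed.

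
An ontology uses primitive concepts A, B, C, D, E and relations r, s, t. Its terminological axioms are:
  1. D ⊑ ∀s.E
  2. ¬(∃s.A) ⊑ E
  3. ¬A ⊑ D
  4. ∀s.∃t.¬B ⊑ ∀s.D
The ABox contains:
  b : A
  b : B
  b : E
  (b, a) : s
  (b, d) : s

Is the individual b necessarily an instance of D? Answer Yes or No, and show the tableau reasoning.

No

1. b : D?  L(b) = {A, B, E} ∪ {¬D}
   open: L(b) ⊇ {A, B, E, ¬D, ∃s.∀t.B} (+ ∃-successors) — b ∉ D possible
2. Hence b : D: not entailed.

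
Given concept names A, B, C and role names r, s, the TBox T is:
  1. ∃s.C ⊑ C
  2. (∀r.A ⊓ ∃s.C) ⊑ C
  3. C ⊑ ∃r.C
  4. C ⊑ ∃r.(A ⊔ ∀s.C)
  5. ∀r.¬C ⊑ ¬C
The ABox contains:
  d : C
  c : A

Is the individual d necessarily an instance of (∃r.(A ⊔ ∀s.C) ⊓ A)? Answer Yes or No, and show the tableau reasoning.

No

1. d : (∃r.(A ⊔ ∀s.C) ⊓ A)?  L(d) = {C} ∪ {(∀r.(¬A ⊓ ∃s.¬C) ⊔ ¬A)}
   apply at d: C⊑∃r.C; C⊑∃r.(A ⊔ ∀s.C)
   open: L(d) ⊇ {C, ¬A, ∃r.(A ⊔ ∀s.C), ∃r.C} (+ ∃-successors) — d ∉ (∃r.(A ⊔ ∀s.C) ⊓ A) possible
2. Hence d : (∃r.(A ⊔ ∀s.C) ⊓ A): not entailed.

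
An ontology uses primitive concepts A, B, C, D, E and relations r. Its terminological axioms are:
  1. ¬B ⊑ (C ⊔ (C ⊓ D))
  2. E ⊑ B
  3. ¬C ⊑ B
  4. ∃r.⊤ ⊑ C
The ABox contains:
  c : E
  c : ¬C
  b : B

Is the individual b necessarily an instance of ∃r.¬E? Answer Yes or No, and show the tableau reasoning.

No

1. b : ∃r.¬E?  L(b) = {B} ∪ {∀r.E}
   open: L(b) ⊇ {B, ∀r.E, ∀r.⊥} — b ∉ ∃r.¬E possible
2. Hence b : ∃r.¬E: not entailed.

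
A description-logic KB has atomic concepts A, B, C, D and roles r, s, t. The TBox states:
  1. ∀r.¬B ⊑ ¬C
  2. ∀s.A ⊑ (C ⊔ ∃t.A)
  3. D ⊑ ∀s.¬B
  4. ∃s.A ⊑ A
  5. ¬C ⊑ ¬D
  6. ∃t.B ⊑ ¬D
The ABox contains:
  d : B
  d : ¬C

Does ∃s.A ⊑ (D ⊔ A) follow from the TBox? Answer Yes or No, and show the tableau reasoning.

Yes

1. ∃s.A ⊑ (D ⊔ A)  ⇔  (∃s.A ⊓ (¬D ⊓ ¬A)) unsat w.r.t. T
   all branches close; clash {A, ¬A} at x₀
2. Hence ∃s.A ⊑ (D ⊔ A): entailed.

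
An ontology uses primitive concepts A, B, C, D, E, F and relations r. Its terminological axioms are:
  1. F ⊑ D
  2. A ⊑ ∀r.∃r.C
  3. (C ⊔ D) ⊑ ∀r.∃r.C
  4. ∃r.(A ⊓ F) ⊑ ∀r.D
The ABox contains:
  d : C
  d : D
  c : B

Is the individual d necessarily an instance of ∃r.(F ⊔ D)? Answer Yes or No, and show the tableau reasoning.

No

1. d : ∃r.(F ⊔ D)?  L(d) = {C, D} ∪ {∀r.(¬F ⊓ ¬D)}
   open: L(d) ⊇ {C, D, ∀r.(¬A ⊔ ¬F), ∀r.(¬F ⊓ ¬D), ∀r.∃r.C} — d ∉ ∃r.(F ⊔ D) possible
2. Hence d : ∃r.(F ⊔ D): not entailed.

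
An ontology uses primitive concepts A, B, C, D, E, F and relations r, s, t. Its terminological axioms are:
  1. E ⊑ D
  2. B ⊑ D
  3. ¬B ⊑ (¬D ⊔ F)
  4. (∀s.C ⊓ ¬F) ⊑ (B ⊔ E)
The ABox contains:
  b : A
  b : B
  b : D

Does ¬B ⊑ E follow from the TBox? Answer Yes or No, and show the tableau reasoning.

1. ¬B ⊑ E  ⇔  (¬B ⊓ ¬E) unsat w.r.t. T
   apply at x₀: ¬B⊑(¬D ⊔ F)
   open: L(x₀) ⊇ {¬B, ¬D, ¬E, ∃s.¬C} (+ ∃-successors)
2. Hence ¬B ⊑ E: not entailed.

No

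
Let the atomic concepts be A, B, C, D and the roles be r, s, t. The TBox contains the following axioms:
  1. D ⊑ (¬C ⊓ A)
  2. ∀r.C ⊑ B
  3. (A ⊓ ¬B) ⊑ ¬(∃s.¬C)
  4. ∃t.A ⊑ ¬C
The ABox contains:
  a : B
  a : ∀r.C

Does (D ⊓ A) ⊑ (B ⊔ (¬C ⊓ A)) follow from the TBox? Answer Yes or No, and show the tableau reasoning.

1. (D ⊓ A) ⊑ (B ⊔ (¬C ⊓ A))  ⇔  ((D ⊓ A) ⊓ (¬B ⊓ (C ⊔ ¬A))) unsat w.r.t. T
   all branches close; clash {A, ¬A} at x₀
2. Hence (D ⊓ A) ⊑ (B ⊔ (¬C ⊓ A)): entailed.

Yes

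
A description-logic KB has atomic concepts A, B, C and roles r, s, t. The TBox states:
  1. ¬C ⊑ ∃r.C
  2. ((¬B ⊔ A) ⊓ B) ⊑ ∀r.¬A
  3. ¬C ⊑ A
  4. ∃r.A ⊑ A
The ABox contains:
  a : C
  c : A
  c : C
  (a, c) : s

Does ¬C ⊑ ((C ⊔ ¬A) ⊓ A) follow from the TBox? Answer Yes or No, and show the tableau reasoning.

No

1. ¬C ⊑ ((C ⊔ ¬A) ⊓ A)  ⇔  (¬C ⊓ ((¬C ⊓ A) ⊔ ¬A)) unsat w.r.t. T
   apply at x₀: ¬C⊑∃r.C; ¬C⊑A
   open: L(x₀) ⊇ {A, ¬B, ¬C, ∃r.C} (+ ∃-successors)
2. Hence ¬C ⊑ ((C ⊔ ¬A) ⊓ A): not entailed.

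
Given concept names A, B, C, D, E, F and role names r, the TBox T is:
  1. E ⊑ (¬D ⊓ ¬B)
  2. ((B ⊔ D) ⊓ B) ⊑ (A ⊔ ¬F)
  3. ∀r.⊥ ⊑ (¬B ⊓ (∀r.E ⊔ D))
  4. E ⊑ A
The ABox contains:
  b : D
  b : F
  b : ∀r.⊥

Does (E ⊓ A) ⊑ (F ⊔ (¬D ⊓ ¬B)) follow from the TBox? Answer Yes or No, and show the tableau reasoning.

Yes

1. (E ⊓ A) ⊑ (F ⊔ (¬D ⊓ ¬B))  ⇔  ((E ⊓ A) ⊓ (¬F ⊓ (D ⊔ B))) unsat w.r.t. T
   all branches close; clash {B, ¬B} at x₀
2. Hence (E ⊓ A) ⊑ (F ⊔ (¬D ⊓ ¬B)): entailed.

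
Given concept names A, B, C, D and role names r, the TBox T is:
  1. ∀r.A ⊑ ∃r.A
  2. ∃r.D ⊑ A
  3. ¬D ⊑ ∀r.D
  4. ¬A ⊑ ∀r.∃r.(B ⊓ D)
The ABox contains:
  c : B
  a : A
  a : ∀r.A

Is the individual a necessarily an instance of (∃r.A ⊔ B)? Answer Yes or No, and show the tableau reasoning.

Yes

1. a : (∃r.A ⊔ B)?  L(a) = {A, ∀r.A} ∪ {(∀r.¬A ⊓ ¬B)}
   clash {A, ¬A} at an ∃-successor — a ∈ (∃r.A ⊔ B)
2. Hence a : (∃r.A ⊔ B): entailed.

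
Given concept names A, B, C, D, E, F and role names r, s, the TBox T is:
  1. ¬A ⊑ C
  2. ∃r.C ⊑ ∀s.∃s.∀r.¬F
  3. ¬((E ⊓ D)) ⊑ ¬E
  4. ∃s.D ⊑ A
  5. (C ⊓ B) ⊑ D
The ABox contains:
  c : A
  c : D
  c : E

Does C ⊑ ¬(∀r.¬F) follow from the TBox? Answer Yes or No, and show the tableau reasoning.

No

1. C ⊑ ¬(∀r.¬F)  ⇔  (C ⊓ ∀r.¬F) unsat w.r.t. T
   open: L(x₀) ⊇ {C, D, E, ∀r.¬C, ∀r.¬F, …}
2. Hence C ⊑ ¬(∀r.¬F): not entailed.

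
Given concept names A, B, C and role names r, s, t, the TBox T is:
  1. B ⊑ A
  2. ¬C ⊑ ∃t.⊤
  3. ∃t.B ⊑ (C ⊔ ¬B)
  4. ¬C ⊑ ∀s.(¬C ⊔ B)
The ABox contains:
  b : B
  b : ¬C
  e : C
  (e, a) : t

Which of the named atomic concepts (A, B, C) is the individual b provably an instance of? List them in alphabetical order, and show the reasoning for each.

1. b : A?  L(b) = {B, ¬C} ∪ {¬A}
   clash {A, ¬A} at b — b ∈ A
2. b : B?  L(b) = {B, ¬C} ∪ {¬B}
   clash {B, ¬B} at b — b ∈ B
3. b : C?  L(b) = {B, ¬C} ∪ {¬C}
   apply at b: B⊑A; ¬C⊑∃t.⊤; ¬C⊑∀s.(¬C ⊔ B)
   open: L(b) ⊇ {A, B, ¬C, ∀s.(¬C ⊔ B), ∀t.¬B, …} (+ ∃-successors) — b ∉ C possible
4. Entailed for b: {A, B}

{A, B}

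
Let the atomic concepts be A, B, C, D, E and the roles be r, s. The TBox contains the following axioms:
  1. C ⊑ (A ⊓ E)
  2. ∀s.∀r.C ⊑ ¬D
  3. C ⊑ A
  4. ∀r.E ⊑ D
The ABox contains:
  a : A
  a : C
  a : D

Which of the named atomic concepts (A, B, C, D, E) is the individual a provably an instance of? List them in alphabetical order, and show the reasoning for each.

1. a : A?  L(a) = {A, C, D} ∪ {¬A}
   clash {A, ¬A} at a — a ∈ A
2. a : B?  L(a) = {A, C, D} ∪ {¬B}
   apply at a: C⊑(A ⊓ E)
   open: L(a) ⊇ {A, C, D, E, ¬B, …} (+ ∃-successors) — a ∉ B possible
3. a : C?  L(a) = {A, C, D} ∪ {¬C}
   clash {C, ¬C} at a — a ∈ C
4. a : D?  L(a) = {A, C, D} ∪ {¬D}
   clash {D, ¬D} at a — a ∈ D
5. a : E?  L(a) = {A, C, D} ∪ {¬E}
   clash {E, ¬E} at a — a ∈ E
6. Entailed for a: {A, C, D, E}

{A, C, D, E}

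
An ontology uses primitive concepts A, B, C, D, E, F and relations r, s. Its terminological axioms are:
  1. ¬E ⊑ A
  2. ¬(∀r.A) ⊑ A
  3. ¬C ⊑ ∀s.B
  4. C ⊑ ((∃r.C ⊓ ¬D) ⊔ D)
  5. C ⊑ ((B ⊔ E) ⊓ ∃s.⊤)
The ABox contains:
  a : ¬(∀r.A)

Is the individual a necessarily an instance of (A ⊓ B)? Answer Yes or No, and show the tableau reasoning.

No

1. a : (A ⊓ B)?  L(a) = {¬(∀r.A)} ∪ {(¬A ⊔ ¬B)}
   apply at a: ¬(∀r.A)⊑A
   open: L(a) ⊇ {A, C, E, ¬B, ¬D, …} (+ ∃-successors) — a ∉ (A ⊓ B) possible
2. Hence a : (A ⊓ B): not entailed.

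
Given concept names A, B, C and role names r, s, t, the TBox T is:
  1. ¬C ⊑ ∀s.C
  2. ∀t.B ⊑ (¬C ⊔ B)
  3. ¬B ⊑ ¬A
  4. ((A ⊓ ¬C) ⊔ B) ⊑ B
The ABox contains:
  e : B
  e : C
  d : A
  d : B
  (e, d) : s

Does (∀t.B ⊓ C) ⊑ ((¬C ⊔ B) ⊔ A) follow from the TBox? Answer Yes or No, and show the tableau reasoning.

1. (∀t.B ⊓ C) ⊑ ((¬C ⊔ B) ⊔ A)  ⇔  ((∀t.B ⊓ C) ⊓ ((C ⊓ ¬B) ⊓ ¬A)) unsat w.r.t. T
   all branches close; clash {B, ¬B} at x₀
2. Hence (∀t.B ⊓ C) ⊑ ((¬C ⊔ B) ⊔ A): entailed.

Yes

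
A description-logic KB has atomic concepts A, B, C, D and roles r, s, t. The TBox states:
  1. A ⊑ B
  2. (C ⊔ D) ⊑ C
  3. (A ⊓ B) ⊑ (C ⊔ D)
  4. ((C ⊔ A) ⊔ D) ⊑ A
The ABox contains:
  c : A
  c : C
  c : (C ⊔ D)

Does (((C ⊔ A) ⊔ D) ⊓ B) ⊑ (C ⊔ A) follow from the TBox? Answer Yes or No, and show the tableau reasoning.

1. (((C ⊔ A) ⊔ D) ⊓ B) ⊑ (C ⊔ A)  ⇔  ((((C ⊔ A) ⊔ D) ⊓ B) ⊓ (¬C ⊓ ¬A)) unsat w.r.t. T
   all branches close; clash {C, ¬C} at x₀
2. Hence (((C ⊔ A) ⊔ D) ⊓ B) ⊑ (C ⊔ A): entailed.

Yes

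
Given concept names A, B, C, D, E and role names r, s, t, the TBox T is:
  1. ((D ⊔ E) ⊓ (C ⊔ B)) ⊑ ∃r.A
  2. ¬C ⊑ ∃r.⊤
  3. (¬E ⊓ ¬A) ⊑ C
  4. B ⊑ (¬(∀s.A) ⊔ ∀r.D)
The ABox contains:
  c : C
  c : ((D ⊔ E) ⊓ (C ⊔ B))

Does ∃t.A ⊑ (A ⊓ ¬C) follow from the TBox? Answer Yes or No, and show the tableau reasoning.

1. ∃t.A ⊑ (A ⊓ ¬C)  ⇔  (∃t.A ⊓ (¬A ⊔ C)) unsat w.r.t. T
   open: L(x₀) ⊇ {C, E, ¬B, ∃r.A, ∃t.A} (+ ∃-successors)
2. Hence ∃t.A ⊑ (A ⊓ ¬C): not entailed.

No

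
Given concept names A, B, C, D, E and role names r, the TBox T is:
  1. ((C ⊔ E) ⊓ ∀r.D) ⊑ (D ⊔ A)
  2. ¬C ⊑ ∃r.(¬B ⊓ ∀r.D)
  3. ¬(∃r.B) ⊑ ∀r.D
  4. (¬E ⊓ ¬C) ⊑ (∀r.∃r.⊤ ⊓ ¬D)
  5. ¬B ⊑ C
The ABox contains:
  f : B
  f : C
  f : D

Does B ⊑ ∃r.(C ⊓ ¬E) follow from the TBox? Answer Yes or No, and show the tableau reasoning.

1. B ⊑ ∃r.(C ⊓ ¬E)  ⇔  (B ⊓ ∀r.(¬C ⊔ E)) unsat w.r.t. T
   open: L(x₀) ⊇ {B, ¬C, ¬D, ¬E, ∀r.(¬C ⊔ E), …} (+ ∃-successors)
2. Hence B ⊑ ∃r.(C ⊓ ¬E): not entailed.

No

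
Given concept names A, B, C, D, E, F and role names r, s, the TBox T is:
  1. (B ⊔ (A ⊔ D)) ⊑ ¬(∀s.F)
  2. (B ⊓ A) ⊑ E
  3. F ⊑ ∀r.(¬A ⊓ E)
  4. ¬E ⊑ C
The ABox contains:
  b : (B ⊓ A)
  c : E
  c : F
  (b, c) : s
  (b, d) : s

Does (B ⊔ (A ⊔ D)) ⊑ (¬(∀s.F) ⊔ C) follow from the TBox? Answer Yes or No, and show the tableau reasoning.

1. (B ⊔ (A ⊔ D)) ⊑ (¬(∀s.F) ⊔ C)  ⇔  ((B ⊔ (A ⊔ D)) ⊓ (∀s.F ⊓ ¬C)) unsat w.r.t. T
   all branches close; clash {C, ¬C} at x₀
2. Hence (B ⊔ (A ⊔ D)) ⊑ (¬(∀s.F) ⊔ C): entailed.

Yes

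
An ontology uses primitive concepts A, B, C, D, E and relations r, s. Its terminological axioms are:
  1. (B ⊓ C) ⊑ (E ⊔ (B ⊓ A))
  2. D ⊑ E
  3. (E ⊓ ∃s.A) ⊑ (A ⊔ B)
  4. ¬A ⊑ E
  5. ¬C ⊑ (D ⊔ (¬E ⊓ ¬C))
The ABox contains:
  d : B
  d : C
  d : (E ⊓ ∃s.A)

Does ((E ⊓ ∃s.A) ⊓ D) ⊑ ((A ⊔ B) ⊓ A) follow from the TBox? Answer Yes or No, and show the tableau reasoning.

No

1. ((E ⊓ ∃s.A) ⊓ D) ⊑ ((A ⊔ B) ⊓ A)  ⇔  (((E ⊓ ∃s.A) ⊓ D) ⊓ ((¬A ⊓ ¬B) ⊔ ¬A)) unsat w.r.t. T
   apply at x₀: (E ⊓ ∃s.A)⊑(A ⊔ B)
   open: L(x₀) ⊇ {B, D, E, ¬A, ¬C, …} (+ ∃-successors)
2. Hence ((E ⊓ ∃s.A) ⊓ D) ⊑ ((A ⊔ B) ⊓ A): not entailed.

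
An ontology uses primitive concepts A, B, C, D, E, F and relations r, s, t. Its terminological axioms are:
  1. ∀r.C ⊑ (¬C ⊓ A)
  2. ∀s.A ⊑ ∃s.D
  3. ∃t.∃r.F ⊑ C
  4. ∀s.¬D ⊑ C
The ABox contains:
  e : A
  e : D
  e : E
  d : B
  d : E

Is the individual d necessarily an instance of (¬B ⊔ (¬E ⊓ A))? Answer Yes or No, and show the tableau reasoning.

No

1. d : (¬B ⊔ (¬E ⊓ A))?  L(d) = {B, E} ∪ {(B ⊓ (E ⊔ ¬A))}
   open: L(d) ⊇ {B, E, ∀t.∀r.¬F, ∃r.¬C, ∃s.D} (+ ∃-successors) — d ∉ (¬B ⊔ (¬E ⊓ A)) possible
2. Hence d : (¬B ⊔ (¬E ⊓ A)): not entailed.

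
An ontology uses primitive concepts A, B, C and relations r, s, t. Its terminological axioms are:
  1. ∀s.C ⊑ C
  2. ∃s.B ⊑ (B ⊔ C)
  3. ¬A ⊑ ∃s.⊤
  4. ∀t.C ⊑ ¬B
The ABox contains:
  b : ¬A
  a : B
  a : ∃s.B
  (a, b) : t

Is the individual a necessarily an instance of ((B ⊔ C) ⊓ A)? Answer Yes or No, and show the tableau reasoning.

1. a : ((B ⊔ C) ⊓ A)?  L(a) = {B, ∃s.B} ∪ {((¬B ⊓ ¬C) ⊔ ¬A)}
   apply at a: ∃s.B⊑(B ⊔ C)
   open: L(a) ⊇ {B, ¬A, ∃s.B, ∃s.¬C, ∃s.⊤, …} (+ ∃-successors) — a ∉ ((B ⊔ C) ⊓ A) possible
2. Hence a : ((B ⊔ C) ⊓ A): not entailed.

No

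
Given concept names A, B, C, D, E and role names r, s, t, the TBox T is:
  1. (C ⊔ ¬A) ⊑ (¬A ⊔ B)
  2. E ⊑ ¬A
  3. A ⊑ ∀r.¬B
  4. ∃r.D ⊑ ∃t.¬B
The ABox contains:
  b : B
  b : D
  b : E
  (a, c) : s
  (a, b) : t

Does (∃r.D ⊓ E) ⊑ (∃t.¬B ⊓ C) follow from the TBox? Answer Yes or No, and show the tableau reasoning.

No

1. (∃r.D ⊓ E) ⊑ (∃t.¬B ⊓ C)  ⇔  ((∃r.D ⊓ E) ⊓ (∀t.B ⊔ ¬C)) unsat w.r.t. T
   apply at x₀: E⊑¬A; ∃r.D⊑∃t.¬B
   open: L(x₀) ⊇ {E, ¬A, ¬C, ∃r.D, ∃t.¬B} (+ ∃-successors)
2. Hence (∃r.D ⊓ E) ⊑ (∃t.¬B ⊓ C): not entailed.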